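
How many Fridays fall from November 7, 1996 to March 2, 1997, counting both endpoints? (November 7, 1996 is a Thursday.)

17

November 7, 1996 is a Thursday; the first Friday on or after it is November 8, 1996 (1 day later).
From November 8, 1996 to March 2, 1997: 22 + 31 + 31 + 28 + 2 = 114 days (rest of November, December, January, February, March).
114 ÷ 7 = 16 full weeks with remainder 2, so 16 more Fridays after the first → 17.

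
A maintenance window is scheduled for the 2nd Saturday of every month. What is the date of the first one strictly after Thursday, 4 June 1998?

June 1998 starts on a Monday; its first Saturday is the 6th, so the 2nd Saturday is the 13th — 13 June 1998.
13 June 1998 is after 4 June 1998, so that is the next one.

13 June 1998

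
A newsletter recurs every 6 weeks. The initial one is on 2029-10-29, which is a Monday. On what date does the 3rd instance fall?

2030-01-21

The 3rd occurrence is 2 intervals after the first: 2 × 42 = 84 days after 2029-10-29.
October has 31 days — 2 days to the end of October leaves 82.
November has 30 days (52 left).
December has 31 days (21 left).
21 days into January → 2030-01-21.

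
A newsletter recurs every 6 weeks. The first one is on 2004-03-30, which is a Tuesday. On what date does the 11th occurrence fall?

2005-05-24

The 11th occurrence is 10 intervals after the first: 10 × 42 = 420 days after 2004-03-30.
March has 31 days — 1 day to the end of March leaves 419.
From end of March to end of 2004 is 275 days (144 left).
January has 31 days (113 left).
February has 28 days (85 left).
March has 31 days (54 left).
April has 30 days (24 left).
24 days into May → 2005-05-24.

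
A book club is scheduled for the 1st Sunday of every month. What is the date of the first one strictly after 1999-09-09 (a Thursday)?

September 1999 starts on a Wednesday, so its 1st Sunday is 1999-09-05 (4 days in).
That is not after 1999-09-09, so look at October 1999.
October 1999 starts on a Friday, so its 1st Sunday is 1999-10-03 (2 days in).

1999-10-03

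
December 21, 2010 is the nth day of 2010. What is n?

355

Days in months before December: 31 + 28 + 31 + 30 + 31 + 30 + 31 + 31 + 30 + 31 + 30 = 334.
Plus 21 days into December → day 355.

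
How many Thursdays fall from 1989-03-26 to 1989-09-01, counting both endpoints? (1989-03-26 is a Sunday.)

23

1989-03-26 is a Sunday; the first Thursday on or after it is 1989-03-30 (4 days later).
From 1989-03-30 to 1989-09-01: 1 + 30 + 31 + 30 + 31 + 31 + 1 = 155 days (rest of March, April, May, June, July, August, September).
155 ÷ 7 = 22 full weeks with remainder 1, so 22 more Thursdays after the first → 23.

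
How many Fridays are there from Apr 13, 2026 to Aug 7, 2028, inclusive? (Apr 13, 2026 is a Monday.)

Apr 13, 2026 is a Monday; the first Friday on or after it is Apr 17, 2026 (4 days later).
From Apr 17, 2026 to Aug 7, 2028: 258 + 365 + 220 = 843 days (rest of 2026, 2027, to Aug 7, 2028 in 2028).
843 ÷ 7 = 120 full weeks with remainder 3, so 120 more Fridays after the first → 121.

121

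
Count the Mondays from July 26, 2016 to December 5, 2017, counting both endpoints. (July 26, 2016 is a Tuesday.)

July 26, 2016 is a Tuesday; the first Monday on or after it is August 1, 2016 (6 days later).
From August 1, 2016 to December 5, 2017: 152 + 339 = 491 days (rest of 2016, to December 5, 2017 in 2017).
491 ÷ 7 = 70 full weeks with remainder 1, so 70 more Mondays after the first → 71.

71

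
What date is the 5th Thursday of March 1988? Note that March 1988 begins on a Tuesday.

1988-03-31

March 1988 begins on a Tuesday, so the first Thursday is March 3 (2 days later).
The 5th Thursday is 4 weeks later: 3 + 28 = 31.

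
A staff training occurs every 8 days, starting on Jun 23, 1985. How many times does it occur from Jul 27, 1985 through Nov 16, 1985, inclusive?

Occurrences land 8·i days after Jun 23, 1985 for i = 0, 1, 2, …
Jul 27, 1985 is 34 days after the start; 34 ÷ 8 = 4 remainder 2; since the remainder is 2, round up to i = 5. First occurrence in the window: #6 on Aug 2, 1985 (5×8 = 40 days in).
Nov 16, 1985 is 146 days after the start; 146 ÷ 8 = 18 remainder 2. Last occurrence in the window: #19 on Nov 14, 1985.
Occurrences #6 through #19: 14 in total.

14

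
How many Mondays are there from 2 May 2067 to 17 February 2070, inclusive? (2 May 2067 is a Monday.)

147

2 May 2067 is a Monday; the first Monday on or after it is 2 May 2067.
From 2 May 2067 to 17 February 2070: 243 + 366 + 365 + 48 = 1022 days (rest of 2067, 2068, 2069, to 17 February 2070 in 2070).
1022 ÷ 7 = 146 full weeks with remainder 0, so 146 more Mondays after the first → 147.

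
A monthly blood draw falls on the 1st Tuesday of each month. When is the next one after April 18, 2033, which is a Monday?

May 3, 2033

April 2033 starts on a Friday, so its 1st Tuesday is April 5, 2033 (4 days in).
That is not after April 18, 2033, so look at May 2033.
May 2033 starts on a Sunday, so its 1st Tuesday is May 3, 2033 (2 days in).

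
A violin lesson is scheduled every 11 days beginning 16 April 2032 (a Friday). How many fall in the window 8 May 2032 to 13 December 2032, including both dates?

Occurrences land 11·i days after 16 April 2032 for i = 0, 1, 2, …
8 May 2032 is 22 days after the start; 22 ÷ 11 = 2 remainder 0. First occurrence in the window: #3 on 8 May 2032 (2×11 = 22 days in).
13 December 2032 is 241 days after the start; 241 ÷ 11 = 21 remainder 10. Last occurrence in the window: #22 on 3 December 2032.
Occurrences #3 through #22: 20 in total.

20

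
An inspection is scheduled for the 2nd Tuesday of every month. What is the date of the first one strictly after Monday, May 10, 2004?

May 11, 2004

May 2004 starts on a Saturday; its first Tuesday is the 4th, so the 2nd Tuesday is the 11th — May 11, 2004.
May 11, 2004 is after May 10, 2004, so that is the next one.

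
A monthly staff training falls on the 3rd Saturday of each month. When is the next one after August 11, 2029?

August 2029 starts on a Wednesday; its first Saturday is the 4th, so the 3rd Saturday is the 18th — August 18, 2029.
August 18, 2029 is after August 11, 2029, so that is the next one.

August 18, 2029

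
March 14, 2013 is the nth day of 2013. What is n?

Days in months before March: 31 + 28 = 59.
Plus 14 days into March → day 73.

73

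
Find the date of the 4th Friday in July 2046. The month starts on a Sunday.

2046-07-27

July 2046 begins on a Sunday, so the first Friday is July 6 (5 days later).
The 4th Friday is 3 weeks later: 6 + 21 = 27.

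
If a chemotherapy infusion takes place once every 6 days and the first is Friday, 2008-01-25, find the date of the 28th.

The 28th occurrence is 27 intervals after the first: 27 × 6 = 162 days after 2008-01-25.
January has 31 days — 6 days to the end of January leaves 156.
February has 29 days (127 left).
March has 31 days (96 left).
April has 30 days (66 left).
May has 31 days (35 left).
June has 30 days (5 left).
5 days into July → 2008-07-05.

2008-07-05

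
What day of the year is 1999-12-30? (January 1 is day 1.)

Days in months before December: 31 + 28 + 31 + 30 + 31 + 30 + 31 + 31 + 30 + 31 + 30 = 334.
Plus 30 days into December → day 364.

364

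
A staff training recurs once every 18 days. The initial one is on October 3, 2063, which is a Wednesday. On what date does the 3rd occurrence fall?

November 8, 2063

The 3rd occurrence is 2 intervals after the first: 2 × 18 = 36 days after October 3, 2063.
October has 31 days — 28 days to the end of October leaves 8.
8 days into November → November 8, 2063.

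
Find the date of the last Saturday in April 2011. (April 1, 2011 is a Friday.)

2011-04-30

April 2011 begins on a Friday, so the first Saturday is April 2 (1 day later).
April 2011 has 30 days. Adding weeks: 2, 9, 16, 23, 30 — the last one ≤ 30 is the 30th.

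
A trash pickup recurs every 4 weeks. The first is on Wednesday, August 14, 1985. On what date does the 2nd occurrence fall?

September 11, 1985

The 2nd occurrence is 1 interval after the first: 1 × 28 = 28 days after August 14, 1985.
August has 31 days — 17 days to the end of August leaves 11.
11 days into September → September 11, 1985.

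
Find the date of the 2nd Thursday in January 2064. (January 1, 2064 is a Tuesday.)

January 10, 2064

January 2064 begins on a Tuesday, so the first Thursday is January 3 (2 days later).
The 2nd Thursday is 1 weeks later: 3 + 7 = 10.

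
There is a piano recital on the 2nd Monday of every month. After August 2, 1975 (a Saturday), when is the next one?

August 1975 starts on a Friday; its first Monday is the 4th, so the 2nd Monday is the 11th — August 11, 1975.
August 11, 1975 is after August 2, 1975, so that is the next one.

August 11, 1975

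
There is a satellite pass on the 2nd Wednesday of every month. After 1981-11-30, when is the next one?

1981-12-09

November 1981 starts on a Sunday; its first Wednesday is the 4th, so the 2nd Wednesday is the 11th — 1981-11-11.
That is not after 1981-11-30, so look at December 1981.
December 1981 starts on a Tuesday; its first Wednesday is the 2nd, so the 2nd Wednesday is the 9th — 1981-12-09.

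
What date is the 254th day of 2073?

January has 31 days (254 − 31 = 223 remain).
February has 28 days (223 − 28 = 195 remain).
March has 31 days (195 − 31 = 164 remain).
April has 30 days (164 − 30 = 134 remain).
May has 31 days (134 − 31 = 103 remain).
June has 30 days (103 − 30 = 73 remain).
July has 31 days (73 − 31 = 42 remain).
August has 31 days (42 − 31 = 11 remain).
11 into September → September 11.

11 September 2073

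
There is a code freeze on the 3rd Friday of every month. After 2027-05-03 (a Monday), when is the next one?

May 2027 starts on a Saturday; its first Friday is the 7th, so the 3rd Friday is the 21st — 2027-05-21.
2027-05-21 is after 2027-05-03, so that is the next one.

2027-05-21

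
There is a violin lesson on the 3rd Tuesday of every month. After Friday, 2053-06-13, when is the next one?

2053-06-17

June 2053 starts on a Sunday; its first Tuesday is the 3rd, so the 3rd Tuesday is the 17th — 2053-06-17.
2053-06-17 is after 2053-06-13, so that is the next one.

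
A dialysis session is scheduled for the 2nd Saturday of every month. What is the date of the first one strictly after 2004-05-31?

May 2004 starts on a Saturday; its first Saturday is the 1st, so the 2nd Saturday is the 8th — 2004-05-08.
That is not after 2004-05-31, so look at June 2004.
June 2004 starts on a Tuesday; its first Saturday is the 5th, so the 2nd Saturday is the 12th — 2004-06-12.

2004-06-12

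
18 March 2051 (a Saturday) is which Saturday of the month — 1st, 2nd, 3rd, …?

Day 18 falls in week ⌈18/7⌉ of the month.
Days 1–7 hold the 1st Saturday, 8–14 the 2nd, 15–21 the 3rd, 22–28 the 4th, 29–31 the 5th.
18 is in the range for the 3rd.

3rd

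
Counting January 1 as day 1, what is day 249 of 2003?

January has 31 days (249 − 31 = 218 remain).
February has 28 days (218 − 28 = 190 remain).
March has 31 days (190 − 31 = 159 remain).
April has 30 days (159 − 30 = 129 remain).
May has 31 days (129 − 31 = 98 remain).
June has 30 days (98 − 30 = 68 remain).
July has 31 days (68 − 31 = 37 remain).
August has 31 days (37 − 31 = 6 remain).
6 into September → September 6.

6 September 2003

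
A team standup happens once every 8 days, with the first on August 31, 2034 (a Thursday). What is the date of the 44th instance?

August 10, 2035

The 44th occurrence is 43 intervals after the first: 43 × 8 = 344 days after August 31, 2034.
August has 31 days — 0 days to the end of August leaves 344.
September has 30 days (314 left).
October has 31 days (283 left).
November has 30 days (253 left).
December has 31 days (222 left).
January has 31 days (191 left).
February has 28 days (163 left).
March has 31 days (132 left).
April has 30 days (102 left).
May has 31 days (71 left).
June has 30 days (41 left).
July has 31 days (10 left).
10 days into August → August 10, 2035.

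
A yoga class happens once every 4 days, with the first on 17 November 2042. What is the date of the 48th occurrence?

The 48th occurrence is 47 intervals after the first: 47 × 4 = 188 days after 17 November 2042.
November has 30 days — 13 days to the end of November leaves 175.
December has 31 days (144 left).
January has 31 days (113 left).
February has 28 days (85 left).
March has 31 days (54 left).
April has 30 days (24 left).
24 days into May → 24 May 2043.

24 May 2043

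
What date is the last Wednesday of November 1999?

November 1999 begins on a Monday, so the first Wednesday is November 3 (2 days later).
November 1999 has 30 days. Adding weeks: 3, 10, 17, 24 — the last one ≤ 30 is the 24th.

November 24, 1999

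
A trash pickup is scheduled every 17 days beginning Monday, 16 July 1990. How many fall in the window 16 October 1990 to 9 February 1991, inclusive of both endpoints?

7

Occurrences land 17·i days after 16 July 1990 for i = 0, 1, 2, …
16 October 1990 is 92 days after the start; 92 ÷ 17 = 5 remainder 7; since the remainder is 7, round up to i = 6. First occurrence in the window: #7 on 26 October 1990 (6×17 = 102 days in).
9 February 1991 is 208 days after the start; 208 ÷ 17 = 12 remainder 4. Last occurrence in the window: #13 on 5 February 1991.
Occurrences #7 through #13: 7 in total.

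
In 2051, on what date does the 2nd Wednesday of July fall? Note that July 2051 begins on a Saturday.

July 12, 2051

July 2051 begins on a Saturday, so the first Wednesday is July 5 (4 days later).
The 2nd Wednesday is 1 weeks later: 5 + 7 = 12.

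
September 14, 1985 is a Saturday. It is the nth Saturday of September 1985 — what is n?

2nd

Day 14 falls in week ⌈14/7⌉ of the month.
Days 1–7 hold the 1st Saturday, 8–14 the 2nd, 15–21 the 3rd, 22–28 the 4th, 29–31 the 5th.
14 is in the range for the 2nd.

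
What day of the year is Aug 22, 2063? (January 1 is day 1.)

Days in months before Aug: 31 + 28 + 31 + 30 + 31 + 30 + 31 = 212.
Plus 22 days into Aug → day 234.

234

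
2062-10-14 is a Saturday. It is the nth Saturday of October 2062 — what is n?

2nd

Day 14 falls in week ⌈14/7⌉ of the month.
Days 1–7 hold the 1st Saturday, 8–14 the 2nd, 15–21 the 3rd, 22–28 the 4th, 29–31 the 5th.
14 is in the range for the 2nd.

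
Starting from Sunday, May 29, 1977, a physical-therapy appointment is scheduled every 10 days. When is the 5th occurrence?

The 5th occurrence is 4 intervals after the first: 4 × 10 = 40 days after May 29, 1977.
May has 31 days — 2 days to the end of May leaves 38.
June has 30 days (8 left).
8 days into July → July 8, 1977.

July 8, 1977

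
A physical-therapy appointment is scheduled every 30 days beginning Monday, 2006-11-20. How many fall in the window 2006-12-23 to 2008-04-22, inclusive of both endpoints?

16

Occurrences land 30·i days after 2006-11-20 for i = 0, 1, 2, …
2006-12-23 is 33 days after the start; 33 ÷ 30 = 1 remainder 3; since the remainder is 3, round up to i = 2. First occurrence in the window: #3 on 2007-01-19 (2×30 = 60 days in).
2008-04-22 is 519 days after the start; 519 ÷ 30 = 17 remainder 9. Last occurrence in the window: #18 on 2008-04-13.
Occurrences #3 through #18: 16 in total.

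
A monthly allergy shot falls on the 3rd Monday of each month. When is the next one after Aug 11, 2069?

Aug 2069 starts on a Thursday; its first Monday is the 5th, so the 3rd Monday is the 19th — Aug 19, 2069.
Aug 19, 2069 is after Aug 11, 2069, so that is the next one.

Aug 19, 2069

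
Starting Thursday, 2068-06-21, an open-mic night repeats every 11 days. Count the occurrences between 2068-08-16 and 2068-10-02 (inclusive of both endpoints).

Occurrences land 11·i days after 2068-06-21 for i = 0, 1, 2, …
2068-08-16 is 56 days after the start; 56 ÷ 11 = 5 remainder 1; since the remainder is 1, round up to i = 6. First occurrence in the window: #7 on 2068-08-26 (6×11 = 66 days in).
2068-10-02 is 103 days after the start; 103 ÷ 11 = 9 remainder 4. Last occurrence in the window: #10 on 2068-09-28.
Occurrences #7 through #10: 4 in total.

4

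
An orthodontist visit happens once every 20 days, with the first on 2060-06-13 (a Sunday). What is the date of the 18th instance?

2061-05-19

The 18th occurrence is 17 intervals after the first: 17 × 20 = 340 days after 2060-06-13.
June has 30 days — 17 days to the end of June leaves 323.
July has 31 days (292 left).
August has 31 days (261 left).
September has 30 days (231 left).
October has 31 days (200 left).
November has 30 days (170 left).
December has 31 days (139 left).
January has 31 days (108 left).
February has 28 days (80 left).
March has 31 days (49 left).
April has 30 days (19 left).
19 days into May → 2061-05-19.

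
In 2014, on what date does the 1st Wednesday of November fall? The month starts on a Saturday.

5 November 2014

November 2014 begins on a Saturday, so the first Wednesday is November 5 (4 days later).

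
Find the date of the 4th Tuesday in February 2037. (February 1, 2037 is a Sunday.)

February 2037 begins on a Sunday, so the first Tuesday is February 3 (2 days later).
The 4th Tuesday is 3 weeks later: 3 + 21 = 24.

2037-02-24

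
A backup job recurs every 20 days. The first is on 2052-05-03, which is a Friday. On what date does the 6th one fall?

2052-08-11

The 6th occurrence is 5 intervals after the first: 5 × 20 = 100 days after 2052-05-03.
May has 31 days — 28 days to the end of May leaves 72.
June has 30 days (42 left).
July has 31 days (11 left).
11 days into August → 2052-08-11.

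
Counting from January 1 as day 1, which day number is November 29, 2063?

333

Days in months before November: 31 + 28 + 31 + 30 + 31 + 30 + 31 + 31 + 30 + 31 = 304.
Plus 29 days into November → day 333.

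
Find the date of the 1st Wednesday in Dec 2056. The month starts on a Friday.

Dec 6, 2056

Dec 2056 begins on a Friday, so the first Wednesday is Dec 6 (5 days later).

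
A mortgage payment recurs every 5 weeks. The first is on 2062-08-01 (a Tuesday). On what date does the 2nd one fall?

2062-09-05

The 2nd occurrence is 1 interval after the first: 1 × 35 = 35 days after 2062-08-01.
August has 31 days — 30 days to the end of August leaves 5.
5 days into September → 2062-09-05.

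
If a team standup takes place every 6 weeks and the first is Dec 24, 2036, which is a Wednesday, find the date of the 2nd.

Feb 4, 2037

The 2nd occurrence is 1 interval after the first: 1 × 42 = 42 days after Dec 24, 2036.
Dec has 31 days — 7 days to the end of Dec leaves 35.
Jan has 31 days (4 left).
4 days into Feb → Feb 4, 2037.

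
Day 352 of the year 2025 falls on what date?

December 18, 2025

January has 31 days (352 − 31 = 321 remain).
February has 28 days (321 − 28 = 293 remain).
March has 31 days (293 − 31 = 262 remain).
April has 30 days (262 − 30 = 232 remain).
May has 31 days (232 − 31 = 201 remain).
June has 30 days (201 − 30 = 171 remain).
July has 31 days (171 − 31 = 140 remain).
August has 31 days (140 − 31 = 109 remain).
September has 30 days (109 − 30 = 79 remain).
October has 31 days (79 − 31 = 48 remain).
November has 30 days (48 − 30 = 18 remain).
18 into December → December 18.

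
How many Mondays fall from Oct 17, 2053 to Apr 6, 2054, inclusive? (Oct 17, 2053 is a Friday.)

Oct 17, 2053 is a Friday; the first Monday on or after it is Oct 20, 2053 (3 days later).
From Oct 20, 2053 to Apr 6, 2054: 11 + 30 + 31 + 31 + 28 + 31 + 6 = 168 days (rest of Oct, Nov, Dec, Jan, Feb, Mar, Apr).
168 ÷ 7 = 24 full weeks with remainder 0, so 24 more Mondays after the first → 25.

25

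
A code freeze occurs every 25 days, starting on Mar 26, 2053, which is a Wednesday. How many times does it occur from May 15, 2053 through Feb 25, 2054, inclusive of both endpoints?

12

Occurrences land 25·i days after Mar 26, 2053 for i = 0, 1, 2, …
May 15, 2053 is 50 days after the start; 50 ÷ 25 = 2 remainder 0. First occurrence in the window: #3 on May 15, 2053 (2×25 = 50 days in).
Feb 25, 2054 is 336 days after the start; 336 ÷ 25 = 13 remainder 11. Last occurrence in the window: #14 on Feb 14, 2054.
Occurrences #3 through #14: 12 in total.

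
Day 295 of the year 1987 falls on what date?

Oct 22, 1987

Jan has 31 days (295 − 31 = 264 remain).
Feb has 28 days (264 − 28 = 236 remain).
Mar has 31 days (236 − 31 = 205 remain).
Apr has 30 days (205 − 30 = 175 remain).
May has 31 days (175 − 31 = 144 remain).
Jun has 30 days (144 − 30 = 114 remain).
Jul has 31 days (114 − 31 = 83 remain).
Aug has 31 days (83 − 31 = 52 remain).
Sep has 30 days (52 − 30 = 22 remain).
22 into Oct → Oct 22.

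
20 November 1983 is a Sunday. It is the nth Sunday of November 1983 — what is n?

Day 20 falls in week ⌈20/7⌉ of the month.
Days 1–7 hold the 1st Sunday, 8–14 the 2nd, 15–21 the 3rd, 22–28 the 4th, 29–31 the 5th.
20 is in the range for the 3rd.

3rd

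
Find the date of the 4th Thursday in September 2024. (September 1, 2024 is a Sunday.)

2024-09-26

September 2024 begins on a Sunday, so the first Thursday is September 5 (4 days later).
The 4th Thursday is 3 weeks later: 5 + 21 = 26.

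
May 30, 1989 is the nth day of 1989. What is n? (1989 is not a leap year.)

Days in months before May: 31 + 28 + 31 + 30 = 120.
Plus 30 days into May → day 150.

150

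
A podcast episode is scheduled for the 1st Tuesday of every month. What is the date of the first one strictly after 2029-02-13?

2029-03-06

February 2029 starts on a Thursday, so its 1st Tuesday is 2029-02-06 (5 days in).
That is not after 2029-02-13, so look at March 2029.
March 2029 starts on a Thursday, so its 1st Tuesday is 2029-03-06 (5 days in).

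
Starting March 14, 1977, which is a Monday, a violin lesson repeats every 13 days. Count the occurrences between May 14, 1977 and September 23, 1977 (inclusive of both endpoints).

10

Occurrences land 13·i days after March 14, 1977 for i = 0, 1, 2, …
May 14, 1977 is 61 days after the start; 61 ÷ 13 = 4 remainder 9; since the remainder is 9, round up to i = 5. First occurrence in the window: #6 on May 18, 1977 (5×13 = 65 days in).
September 23, 1977 is 193 days after the start; 193 ÷ 13 = 14 remainder 11. Last occurrence in the window: #15 on September 12, 1977.
Occurrences #6 through #15: 10 in total.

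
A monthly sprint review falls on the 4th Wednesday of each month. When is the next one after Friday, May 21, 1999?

May 26, 1999

May 1999 starts on a Saturday; its first Wednesday is the 5th, so the 4th Wednesday is the 26th — May 26, 1999.
May 26, 1999 is after May 21, 1999, so that is the next one.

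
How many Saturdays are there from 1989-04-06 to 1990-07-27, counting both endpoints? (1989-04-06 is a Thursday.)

1989-04-06 is a Thursday; the first Saturday on or after it is 1989-04-08 (2 days later).
From 1989-04-08 to 1990-07-27: 267 + 208 = 475 days (rest of 1989, to 1990-07-27 in 1990).
475 ÷ 7 = 67 full weeks with remainder 6, so 67 more Saturdays after the first → 68.

68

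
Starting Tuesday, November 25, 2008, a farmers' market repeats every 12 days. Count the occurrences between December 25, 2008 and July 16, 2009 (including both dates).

17

Occurrences land 12·i days after November 25, 2008 for i = 0, 1, 2, …
December 25, 2008 is 30 days after the start; 30 ÷ 12 = 2 remainder 6; since the remainder is 6, round up to i = 3. First occurrence in the window: #4 on December 31, 2008 (3×12 = 36 days in).
July 16, 2009 is 233 days after the start; 233 ÷ 12 = 19 remainder 5. Last occurrence in the window: #20 on July 11, 2009.
Occurrences #4 through #20: 17 in total.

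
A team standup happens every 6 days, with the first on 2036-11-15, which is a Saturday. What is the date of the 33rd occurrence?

The 33rd occurrence is 32 intervals after the first: 32 × 6 = 192 days after 2036-11-15.
November has 30 days — 15 days to the end of November leaves 177.
December has 31 days (146 left).
January has 31 days (115 left).
February has 28 days (87 left).
March has 31 days (56 left).
April has 30 days (26 left).
26 days into May → 2037-05-26.

2037-05-26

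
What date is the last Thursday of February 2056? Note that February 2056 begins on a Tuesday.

2056-02-24

February 2056 begins on a Tuesday, so the first Thursday is February 3 (2 days later).
February 2056 has 29 days. Adding weeks: 3, 10, 17, 24 — the last one ≤ 29 is the 24th.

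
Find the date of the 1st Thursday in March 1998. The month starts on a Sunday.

5 March 1998

March 1998 begins on a Sunday, so the first Thursday is March 5 (4 days later).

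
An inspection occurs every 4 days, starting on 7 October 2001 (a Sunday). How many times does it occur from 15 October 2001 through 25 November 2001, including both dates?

Occurrences land 4·i days after 7 October 2001 for i = 0, 1, 2, …
15 October 2001 is 8 days after the start; 8 ÷ 4 = 2 remainder 0. First occurrence in the window: #3 on 15 October 2001 (2×4 = 8 days in).
25 November 2001 is 49 days after the start; 49 ÷ 4 = 12 remainder 1. Last occurrence in the window: #13 on 24 November 2001.
Occurrences #3 through #13: 11 in total.

11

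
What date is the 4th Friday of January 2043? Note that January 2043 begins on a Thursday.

January 23, 2043

January 2043 begins on a Thursday, so the first Friday is January 2 (1 day later).
The 4th Friday is 3 weeks later: 2 + 21 = 23.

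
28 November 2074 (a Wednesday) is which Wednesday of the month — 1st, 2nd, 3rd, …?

4th

Day 28 falls in week ⌈28/7⌉ of the month.
Days 1–7 hold the 1st Wednesday, 8–14 the 2nd, 15–21 the 3rd, 22–28 the 4th, 29–31 the 5th.
28 is in the range for the 4th.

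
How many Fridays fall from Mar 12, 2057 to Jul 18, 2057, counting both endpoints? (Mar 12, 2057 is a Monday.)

Mar 12, 2057 is a Monday; the first Friday on or after it is Mar 16, 2057 (4 days later).
From Mar 16, 2057 to Jul 18, 2057: 15 + 30 + 31 + 30 + 18 = 124 days (rest of Mar, Apr, May, Jun, Jul).
124 ÷ 7 = 17 full weeks with remainder 5, so 17 more Fridays after the first → 18.

18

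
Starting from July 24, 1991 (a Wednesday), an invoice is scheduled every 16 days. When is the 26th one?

August 27, 1992

The 26th occurrence is 25 intervals after the first: 25 × 16 = 400 days after July 24, 1991.
July has 31 days — 7 days to the end of July leaves 393.
August has 31 days (362 left).
September has 30 days (332 left).
October has 31 days (301 left).
November has 30 days (271 left).
December has 31 days (240 left).
January has 31 days (209 left).
February has 29 days (180 left).
March has 31 days (149 left).
April has 30 days (119 left).
May has 31 days (88 left).
June has 30 days (58 left).
July has 31 days (27 left).
27 days into August → August 27, 1992.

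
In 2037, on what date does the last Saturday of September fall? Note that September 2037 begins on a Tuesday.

September 2037 begins on a Tuesday, so the first Saturday is September 5 (4 days later).
September 2037 has 30 days. Adding weeks: 5, 12, 19, 26 — the last one ≤ 30 is the 26th.

September 26, 2037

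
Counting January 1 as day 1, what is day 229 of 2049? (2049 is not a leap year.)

17 August 2049

January has 31 days (229 − 31 = 198 remain).
February has 28 days (198 − 28 = 170 remain).
March has 31 days (170 − 31 = 139 remain).
April has 30 days (139 − 30 = 109 remain).
May has 31 days (109 − 31 = 78 remain).
June has 30 days (78 − 30 = 48 remain).
July has 31 days (48 − 31 = 17 remain).
17 into August → August 17.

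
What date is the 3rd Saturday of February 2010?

February 2010 begins on a Monday, so the first Saturday is February 6 (5 days later).
The 3rd Saturday is 2 weeks later: 6 + 14 = 20.

2010-02-20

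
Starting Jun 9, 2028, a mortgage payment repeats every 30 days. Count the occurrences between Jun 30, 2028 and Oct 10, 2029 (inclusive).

16

Occurrences land 30·i days after Jun 9, 2028 for i = 0, 1, 2, …
Jun 30, 2028 is 21 days after the start; 21 ÷ 30 = 0 remainder 21; since the remainder is 21, round up to i = 1. First occurrence in the window: #2 on Jul 9, 2028 (1×30 = 30 days in).
Oct 10, 2029 is 488 days after the start; 488 ÷ 30 = 16 remainder 8. Last occurrence in the window: #17 on Oct 2, 2029.
Occurrences #2 through #17: 16 in total.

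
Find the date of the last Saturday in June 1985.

1985-06-29

The first Saturday of June 1985 is June 1.
June 1985 has 30 days. Adding weeks: 1, 8, 15, 22, 29 — the last one ≤ 30 is the 29th.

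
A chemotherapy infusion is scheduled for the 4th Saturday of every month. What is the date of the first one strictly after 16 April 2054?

25 April 2054

April 2054 starts on a Wednesday; its first Saturday is the 4th, so the 4th Saturday is the 25th — 25 April 2054.
25 April 2054 is after 16 April 2054, so that is the next one.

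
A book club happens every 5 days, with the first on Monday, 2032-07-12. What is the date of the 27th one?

The 27th occurrence is 26 intervals after the first: 26 × 5 = 130 days after 2032-07-12.
July has 31 days — 19 days to the end of July leaves 111.
August has 31 days (80 left).
September has 30 days (50 left).
October has 31 days (19 left).
19 days into November → 2032-11-19.

2032-11-19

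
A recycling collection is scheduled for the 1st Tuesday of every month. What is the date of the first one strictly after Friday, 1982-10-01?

October 1982 starts on a Friday, so its 1st Tuesday is 1982-10-05 (4 days in).
1982-10-05 is after 1982-10-01, so that is the next one.

1982-10-05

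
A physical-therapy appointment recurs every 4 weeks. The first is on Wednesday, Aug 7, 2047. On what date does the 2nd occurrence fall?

Sep 4, 2047

The 2nd occurrence is 1 interval after the first: 1 × 28 = 28 days after Aug 7, 2047.
Aug has 31 days — 24 days to the end of Aug leaves 4.
4 days into Sep → Sep 4, 2047.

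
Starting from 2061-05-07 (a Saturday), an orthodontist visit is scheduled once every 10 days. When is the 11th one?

The 11th occurrence is 10 intervals after the first: 10 × 10 = 100 days after 2061-05-07.
May has 31 days — 24 days to the end of May leaves 76.
June has 30 days (46 left).
July has 31 days (15 left).
15 days into August → 2061-08-15.

2061-08-15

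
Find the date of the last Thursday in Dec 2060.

Dec 30, 2060

Dec 2060 begins on a Wednesday, so the first Thursday is Dec 2 (1 day later).
Dec 2060 has 31 days. Adding weeks: 2, 9, 16, 23, 30 — the last one ≤ 31 is the 30th.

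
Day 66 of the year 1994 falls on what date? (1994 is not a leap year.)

January has 31 days (66 − 31 = 35 remain).
February has 28 days (35 − 28 = 7 remain).
7 into March → March 7.

March 7, 1994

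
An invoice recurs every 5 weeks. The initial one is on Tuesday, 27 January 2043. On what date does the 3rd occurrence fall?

7 April 2043

The 3rd occurrence is 2 intervals after the first: 2 × 35 = 70 days after 27 January 2043.
January has 31 days — 4 days to the end of January leaves 66.
February has 28 days (38 left).
March has 31 days (7 left).
7 days into April → 7 April 2043.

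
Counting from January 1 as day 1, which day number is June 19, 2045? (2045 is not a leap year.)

170

Days in months before June: 31 + 28 + 31 + 30 + 31 = 151.
Plus 19 days into June → day 170.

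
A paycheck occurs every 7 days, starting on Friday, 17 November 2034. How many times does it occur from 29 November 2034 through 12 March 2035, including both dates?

Occurrences land 7·i days after 17 November 2034 for i = 0, 1, 2, …
29 November 2034 is 12 days after the start; 12 ÷ 7 = 1 remainder 5; since the remainder is 5, round up to i = 2. First occurrence in the window: #3 on 1 December 2034 (2×7 = 14 days in).
12 March 2035 is 115 days after the start; 115 ÷ 7 = 16 remainder 3. Last occurrence in the window: #17 on 9 March 2035.
Occurrences #3 through #17: 15 in total.

15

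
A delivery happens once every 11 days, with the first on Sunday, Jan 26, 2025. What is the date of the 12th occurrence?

The 12th occurrence is 11 intervals after the first: 11 × 11 = 121 days after Jan 26, 2025.
Jan has 31 days — 5 days to the end of Jan leaves 116.
Feb has 28 days (88 left).
Mar has 31 days (57 left).
Apr has 30 days (27 left).
27 days into May → May 27, 2025.

May 27, 2025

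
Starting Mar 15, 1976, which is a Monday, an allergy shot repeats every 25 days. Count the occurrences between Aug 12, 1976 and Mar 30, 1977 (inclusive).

10

Occurrences land 25·i days after Mar 15, 1976 for i = 0, 1, 2, …
Aug 12, 1976 is 150 days after the start; 150 ÷ 25 = 6 remainder 0. First occurrence in the window: #7 on Aug 12, 1976 (6×25 = 150 days in).
Mar 30, 1977 is 380 days after the start; 380 ÷ 25 = 15 remainder 5. Last occurrence in the window: #16 on Mar 25, 1977.
Occurrences #7 through #16: 10 in total.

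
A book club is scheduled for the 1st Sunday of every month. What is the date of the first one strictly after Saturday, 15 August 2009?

6 September 2009

August 2009 starts on a Saturday, so its 1st Sunday is 2 August 2009 (1 day in).
That is not after 15 August 2009, so look at September 2009.
September 2009 starts on a Tuesday, so its 1st Sunday is 6 September 2009 (5 days in).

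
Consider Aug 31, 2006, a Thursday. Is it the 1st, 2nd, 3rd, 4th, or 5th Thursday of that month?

Day 31 falls in week ⌈31/7⌉ of the month.
Days 1–7 hold the 1st Thursday, 8–14 the 2nd, 15–21 the 3rd, 22–28 the 4th, 29–31 the 5th.
31 is in the range for the 5th.

5th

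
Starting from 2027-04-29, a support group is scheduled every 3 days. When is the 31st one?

2027-07-28

The 31st occurrence is 30 intervals after the first: 30 × 3 = 90 days after 2027-04-29.
April has 30 days — 1 day to the end of April leaves 89.
May has 31 days (58 left).
June has 30 days (28 left).
28 days into July → 2027-07-28.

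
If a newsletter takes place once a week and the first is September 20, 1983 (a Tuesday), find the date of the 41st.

June 26, 1984

The 41st occurrence is 40 intervals after the first: 40 × 7 = 280 days after September 20, 1983.
September has 30 days — 10 days to the end of September leaves 270.
October has 31 days (239 left).
November has 30 days (209 left).
December has 31 days (178 left).
January has 31 days (147 left).
February has 29 days (118 left).
March has 31 days (87 left).
April has 30 days (57 left).
May has 31 days (26 left).
26 days into June → June 26, 1984.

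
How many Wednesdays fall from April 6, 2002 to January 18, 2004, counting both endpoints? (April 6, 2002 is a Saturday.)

April 6, 2002 is a Saturday; the first Wednesday on or after it is April 10, 2002 (4 days later).
From April 10, 2002 to January 18, 2004: 265 + 365 + 18 = 648 days (rest of 2002, 2003, to January 18, 2004 in 2004).
648 ÷ 7 = 92 full weeks with remainder 4, so 92 more Wednesdays after the first → 93.

93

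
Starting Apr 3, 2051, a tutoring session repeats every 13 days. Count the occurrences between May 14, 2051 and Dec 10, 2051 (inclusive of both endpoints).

16

Occurrences land 13·i days after Apr 3, 2051 for i = 0, 1, 2, …
May 14, 2051 is 41 days after the start; 41 ÷ 13 = 3 remainder 2; since the remainder is 2, round up to i = 4. First occurrence in the window: #5 on May 25, 2051 (4×13 = 52 days in).
Dec 10, 2051 is 251 days after the start; 251 ÷ 13 = 19 remainder 4. Last occurrence in the window: #20 on Dec 6, 2051.
Occurrences #5 through #20: 16 in total.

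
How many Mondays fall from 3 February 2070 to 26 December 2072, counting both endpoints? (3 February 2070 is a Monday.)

3 February 2070 is a Monday; the first Monday on or after it is 3 February 2070.
From 3 February 2070 to 26 December 2072: 331 + 365 + 361 = 1057 days (rest of 2070, 2071, to 26 December 2072 in 2072).
1057 ÷ 7 = 151 full weeks with remainder 0, so 151 more Mondays after the first → 152.

152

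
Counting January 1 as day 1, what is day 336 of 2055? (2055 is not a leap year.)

Dec 2, 2055

Jan has 31 days (336 − 31 = 305 remain).
Feb has 28 days (305 − 28 = 277 remain).
Mar has 31 days (277 − 31 = 246 remain).
Apr has 30 days (246 − 30 = 216 remain).
May has 31 days (216 − 31 = 185 remain).
Jun has 30 days (185 − 30 = 155 remain).
Jul has 31 days (155 − 31 = 124 remain).
Aug has 31 days (124 − 31 = 93 remain).
Sep has 30 days (93 − 30 = 63 remain).
Oct has 31 days (63 − 31 = 32 remain).
Nov has 30 days (32 − 30 = 2 remain).
2 into Dec → Dec 2.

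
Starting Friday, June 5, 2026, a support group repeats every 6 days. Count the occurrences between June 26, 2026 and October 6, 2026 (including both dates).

17

Occurrences land 6·i days after June 5, 2026 for i = 0, 1, 2, …
June 26, 2026 is 21 days after the start; 21 ÷ 6 = 3 remainder 3; since the remainder is 3, round up to i = 4. First occurrence in the window: #5 on June 29, 2026 (4×6 = 24 days in).
October 6, 2026 is 123 days after the start; 123 ÷ 6 = 20 remainder 3. Last occurrence in the window: #21 on October 3, 2026.
Occurrences #5 through #21: 17 in total.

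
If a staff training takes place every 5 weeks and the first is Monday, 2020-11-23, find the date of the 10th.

2021-10-04

The 10th occurrence is 9 intervals after the first: 9 × 35 = 315 days after 2020-11-23.
November has 30 days — 7 days to the end of November leaves 308.
December has 31 days (277 left).
January has 31 days (246 left).
February has 28 days (218 left).
March has 31 days (187 left).
April has 30 days (157 left).
May has 31 days (126 left).
June has 30 days (96 left).
July has 31 days (65 left).
August has 31 days (34 left).
September has 30 days (4 left).
4 days into October → 2021-10-04.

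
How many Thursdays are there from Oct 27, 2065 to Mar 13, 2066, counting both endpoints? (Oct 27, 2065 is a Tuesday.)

20

Oct 27, 2065 is a Tuesday; the first Thursday on or after it is Oct 29, 2065 (2 days later).
From Oct 29, 2065 to Mar 13, 2066: 2 + 30 + 31 + 31 + 28 + 13 = 135 days (rest of Oct, Nov, Dec, Jan, Feb, Mar).
135 ÷ 7 = 19 full weeks with remainder 2, so 19 more Thursdays after the first → 20.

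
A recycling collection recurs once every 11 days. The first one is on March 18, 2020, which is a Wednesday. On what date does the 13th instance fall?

The 13th occurrence is 12 intervals after the first: 12 × 11 = 132 days after March 18, 2020.
March has 31 days — 13 days to the end of March leaves 119.
April has 30 days (89 left).
May has 31 days (58 left).
June has 30 days (28 left).
28 days into July → July 28, 2020.

July 28, 2020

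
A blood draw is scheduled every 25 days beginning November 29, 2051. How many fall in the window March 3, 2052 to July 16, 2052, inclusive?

6

Occurrences land 25·i days after November 29, 2051 for i = 0, 1, 2, …
March 3, 2052 is 95 days after the start; 95 ÷ 25 = 3 remainder 20; since the remainder is 20, round up to i = 4. First occurrence in the window: #5 on March 8, 2052 (4×25 = 100 days in).
July 16, 2052 is 230 days after the start; 230 ÷ 25 = 9 remainder 5. Last occurrence in the window: #10 on July 11, 2052.
Occurrences #5 through #10: 6 in total.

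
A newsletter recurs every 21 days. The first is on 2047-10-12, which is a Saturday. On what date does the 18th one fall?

2048-10-03

The 18th occurrence is 17 intervals after the first: 17 × 21 = 357 days after 2047-10-12.
October has 31 days — 19 days to the end of October leaves 338.
November has 30 days (308 left).
December has 31 days (277 left).
January has 31 days (246 left).
February has 29 days (217 left).
March has 31 days (186 left).
April has 30 days (156 left).
May has 31 days (125 left).
June has 30 days (95 left).
July has 31 days (64 left).
August has 31 days (33 left).
September has 30 days (3 left).
3 days into October → 2048-10-03.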